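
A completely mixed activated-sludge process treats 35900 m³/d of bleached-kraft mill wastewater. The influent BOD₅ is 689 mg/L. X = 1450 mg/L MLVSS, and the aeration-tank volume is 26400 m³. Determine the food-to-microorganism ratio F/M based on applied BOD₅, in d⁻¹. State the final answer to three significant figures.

F/M ≈ 0.646 d⁻¹

F/M = Q·S₀ / (V·X) = 35900 × 689 / (26400 × 1450) = 0.6462 g BOD₅·(g VSS·d)⁻¹.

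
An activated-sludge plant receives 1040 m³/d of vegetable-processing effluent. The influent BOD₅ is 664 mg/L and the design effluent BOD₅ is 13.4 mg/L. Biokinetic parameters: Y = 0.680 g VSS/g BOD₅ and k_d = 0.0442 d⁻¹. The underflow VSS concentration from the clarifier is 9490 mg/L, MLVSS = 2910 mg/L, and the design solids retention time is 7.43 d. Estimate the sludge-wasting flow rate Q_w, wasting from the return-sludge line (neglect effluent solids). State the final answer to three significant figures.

From the SRT design equation V = Y Q (S₀−S) θ_c / [X (1 + k_d θ_c)] = 0.680 × 1040 × (664 − 13.4) × 7.43 / [2910 × (1 + 0.0442 × 7.43)] = 3.42×10^6 / 3866 = 884.3 m³.
Wasting from the return line (neglecting effluent solids): Q_w = V·X / (θ_c·X_r) = 884.3 × 2910 / (7.43 × 9490) = 36.50 m³/d.

Q_w ≈ 36.5 m³/d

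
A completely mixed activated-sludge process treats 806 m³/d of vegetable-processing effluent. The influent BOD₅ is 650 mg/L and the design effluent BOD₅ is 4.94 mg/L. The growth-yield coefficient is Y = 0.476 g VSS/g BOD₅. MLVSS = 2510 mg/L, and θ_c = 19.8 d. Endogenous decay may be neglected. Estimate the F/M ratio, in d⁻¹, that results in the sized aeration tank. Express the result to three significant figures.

V·X = Y·Q·ΔS·θ_c gives V = 0.476 × 806 × (650 − 4.94) × 19.8 / 2510 = 1952 m³.
Food-to-microorganism ratio F/M = Q S₀ / (V X) = 806 × 650 / (1952 × 2510) = 0.1069 d⁻¹.

F/M ≈ 0.107 d⁻¹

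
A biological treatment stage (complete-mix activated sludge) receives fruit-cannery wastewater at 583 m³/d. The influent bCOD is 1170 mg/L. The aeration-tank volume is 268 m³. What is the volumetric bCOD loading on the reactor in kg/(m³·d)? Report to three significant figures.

L_v ≈ 2.55 kg bCOD/(m³·d)

L_v = Q S₀ / V = 583 × 1170 × 10⁻³ / 268.0 = 2.545 kg/(m³·d).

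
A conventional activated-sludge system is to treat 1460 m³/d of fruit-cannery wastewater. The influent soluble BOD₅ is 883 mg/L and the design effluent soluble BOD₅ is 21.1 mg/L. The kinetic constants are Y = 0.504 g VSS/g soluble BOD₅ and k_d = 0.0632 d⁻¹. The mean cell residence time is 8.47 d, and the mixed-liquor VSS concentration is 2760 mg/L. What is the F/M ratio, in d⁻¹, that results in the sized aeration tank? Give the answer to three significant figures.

From the SRT design equation V = Y Q (S₀−S) θ_c / [X (1 + k_d θ_c)] = 0.504 × 1460 × (883 − 21.1) × 8.47 / [2760 × (1 + 0.0632 × 8.47)] = 5.37×10^6 / 4237 = 1268 m³.
F/M = applied load / biomass = Q·S₀/(V·X) = 1460 × 883 / (1268 × 2760) = 0.3685 d⁻¹.

F/M ≈ 0.368 d⁻¹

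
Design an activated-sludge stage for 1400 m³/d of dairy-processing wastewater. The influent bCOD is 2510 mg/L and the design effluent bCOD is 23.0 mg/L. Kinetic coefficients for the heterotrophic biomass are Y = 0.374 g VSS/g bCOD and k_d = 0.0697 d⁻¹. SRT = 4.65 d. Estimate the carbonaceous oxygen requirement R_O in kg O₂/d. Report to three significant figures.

Observed yield with endogenous decay: Y_obs = Y / (1 + k_d·θ_c) = 0.374 / (1 + 0.0697 × 4.65) = 0.374 / 1.324 = 0.2825 g VSS/g bCOD.
Substrate removed = Q·(S₀ − S) = 1400 m³/d × (2510 − 23.0) g/m³ = 3.48×10^6 g/d = 3482 kg/d.
P_X = Y_obs·Q·(S₀ − S) = 0.2825 × 3482 = 983.5 kg VSS/d.
Carbonaceous O₂ demand = substrate oxidised − cell-mass equivalent = 3482 − 1.42 × 983.5 = 2085 kg O₂/d.

R_O ≈ 2090 kg O₂/d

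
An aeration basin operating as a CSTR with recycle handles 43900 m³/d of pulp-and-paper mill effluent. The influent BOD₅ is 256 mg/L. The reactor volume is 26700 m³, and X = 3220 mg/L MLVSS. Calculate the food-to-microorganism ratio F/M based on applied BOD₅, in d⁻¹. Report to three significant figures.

Food-to-microorganism ratio F/M = Q S₀ / (V X) = 43900 × 256 / (26700 × 3220) = 0.1307 d⁻¹.

F/M ≈ 0.131 d⁻¹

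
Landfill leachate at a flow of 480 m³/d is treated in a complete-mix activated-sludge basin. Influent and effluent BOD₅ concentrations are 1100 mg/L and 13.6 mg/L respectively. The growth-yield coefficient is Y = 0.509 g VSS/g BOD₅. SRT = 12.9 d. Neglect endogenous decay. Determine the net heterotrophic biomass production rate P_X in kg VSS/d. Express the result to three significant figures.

P_X ≈ 265 kg VSS/d

No decay correction is needed, so Y_obs = Y = 0.509.
ΔS = 1100 − 13.6 = 1086 mg/L, so the substrate removal rate is 480 × 1086/1000 = 521.5 kg BOD₅/d.
Biomass produced: P_X = Y_obs·Q·ΔS = 0.5090 × 521.5 ≈ 265.4 kg VSS/d.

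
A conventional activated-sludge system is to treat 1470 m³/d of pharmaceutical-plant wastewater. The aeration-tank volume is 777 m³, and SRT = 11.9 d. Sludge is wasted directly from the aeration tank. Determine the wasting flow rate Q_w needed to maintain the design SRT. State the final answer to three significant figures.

Q_w ≈ 65.3 m³/d

Wasting from the aeration tank: Q_w = V / θ_c = 777.0 / 11.9 = 65.29 m³/d.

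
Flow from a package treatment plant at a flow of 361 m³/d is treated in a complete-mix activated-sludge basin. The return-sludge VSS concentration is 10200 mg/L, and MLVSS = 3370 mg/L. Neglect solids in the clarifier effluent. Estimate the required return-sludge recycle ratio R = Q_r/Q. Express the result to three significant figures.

Mass balance around the secondary clarifier (neglecting effluent solids): R = X / (X_r − X) = 3370 / (10200 − 3370) = 0.4934.

R ≈ 0.493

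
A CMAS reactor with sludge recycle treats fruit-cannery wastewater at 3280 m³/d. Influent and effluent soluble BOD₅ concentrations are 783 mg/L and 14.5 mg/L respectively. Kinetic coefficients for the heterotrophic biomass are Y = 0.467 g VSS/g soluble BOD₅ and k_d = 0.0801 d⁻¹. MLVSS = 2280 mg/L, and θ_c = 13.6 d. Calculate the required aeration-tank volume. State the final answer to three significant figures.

Rearranging the biomass balance for a CMAS with decay, V = Y·Q·ΔS·θ_c / [X·(1+k_d θ_c)] = 0.467 × 3280 × (783 − 14.5) × 13.6 / [2280 × (1 + 0.0801 × 13.6)] = 1.6×10^7 / 4764 = 3361 m³.

V ≈ 3360 m³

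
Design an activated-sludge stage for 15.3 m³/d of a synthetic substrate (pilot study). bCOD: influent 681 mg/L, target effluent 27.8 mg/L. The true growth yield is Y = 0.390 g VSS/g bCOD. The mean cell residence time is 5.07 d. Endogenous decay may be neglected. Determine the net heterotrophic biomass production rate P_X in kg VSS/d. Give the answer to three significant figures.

P_X ≈ 3.90 kg VSS/d

No decay correction is needed, so Y_obs = Y = 0.390.
Q·(S₀ − S) = 15.3 × (681 − 27.8) × 10⁻³ = 9.994 kg/d removed.
Biomass produced: P_X = Y_obs·Q·ΔS = 0.3900 × 9.994 ≈ 3.898 kg VSS/d.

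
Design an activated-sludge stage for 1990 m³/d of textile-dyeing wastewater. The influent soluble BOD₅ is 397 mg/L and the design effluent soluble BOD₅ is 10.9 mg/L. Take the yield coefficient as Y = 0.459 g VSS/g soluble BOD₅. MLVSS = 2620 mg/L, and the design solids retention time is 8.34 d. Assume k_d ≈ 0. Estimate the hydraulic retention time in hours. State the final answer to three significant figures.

τ ≈ 13.5 h

Biomass mass balance (decay neglected): V·X = Y·Q·(S₀ − S)·θ_c, so V = 0.459 × 1990 × (397 − 10.9) × 8.34 / 2620 = 1123 m³.
HRT = V/Q = 1123 m³ / 1990 m³·d⁻¹ = 0.5641 d × 24 = 13.54 h.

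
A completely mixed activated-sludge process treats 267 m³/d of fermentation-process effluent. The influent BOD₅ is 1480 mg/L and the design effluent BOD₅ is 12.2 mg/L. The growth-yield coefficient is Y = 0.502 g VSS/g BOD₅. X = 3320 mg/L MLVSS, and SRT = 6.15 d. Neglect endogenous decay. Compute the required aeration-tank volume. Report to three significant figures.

V ≈ 364 m³

Biomass mass balance (decay neglected): V·X = Y·Q·(S₀ − S)·θ_c, so V = 0.502 × 267 × (1480 − 12.2) × 6.15 / 3320 = 364.4 m³.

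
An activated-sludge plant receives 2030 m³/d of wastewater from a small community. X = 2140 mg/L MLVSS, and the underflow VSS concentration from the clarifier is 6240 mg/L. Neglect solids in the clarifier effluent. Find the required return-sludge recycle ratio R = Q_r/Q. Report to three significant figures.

Mass balance around the secondary clarifier (neglecting effluent solids): R = X / (X_r − X) = 2140 / (6240 − 2140) = 0.5220.

R ≈ 0.522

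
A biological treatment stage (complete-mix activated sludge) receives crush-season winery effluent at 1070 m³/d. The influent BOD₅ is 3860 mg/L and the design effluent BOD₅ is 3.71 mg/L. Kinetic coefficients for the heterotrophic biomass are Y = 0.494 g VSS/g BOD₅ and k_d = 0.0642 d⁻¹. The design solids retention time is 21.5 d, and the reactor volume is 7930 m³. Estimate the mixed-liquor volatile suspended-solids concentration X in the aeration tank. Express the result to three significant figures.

Solving the biomass balance for X: X = Y Q (S₀−S) θ_c / [V (1+k_d θ_c)] = 0.494 × 1070 × (3860 − 3.71) × 21.5 / [7930 × (1 + 0.0642 × 21.5)] = 2322 mg/L.

X ≈ 2320 mg/L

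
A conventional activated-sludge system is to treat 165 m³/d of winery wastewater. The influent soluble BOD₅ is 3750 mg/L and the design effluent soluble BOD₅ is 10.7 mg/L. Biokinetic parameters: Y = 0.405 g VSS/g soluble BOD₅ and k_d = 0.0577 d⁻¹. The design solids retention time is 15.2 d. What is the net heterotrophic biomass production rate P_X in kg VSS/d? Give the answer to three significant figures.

P_X ≈ 133 kg VSS/d

The observed yield is Y_obs = Y/(1 + k_d·θ_c) = 0.405 / (1 + 0.0577 × 15.2) = 0.405 / 1.877 = 0.2158 g VSS per g soluble BOD₅ removed.
Mass of soluble BOD₅ removed per day: Q(S₀ − S) = 165 × 3739 g/m³ = 617.0 kg/d.
Net biomass production P_X = Y_obs × Q·(S₀ − S) = 0.2158 × 617.0 = 133.1 kg VSS/d.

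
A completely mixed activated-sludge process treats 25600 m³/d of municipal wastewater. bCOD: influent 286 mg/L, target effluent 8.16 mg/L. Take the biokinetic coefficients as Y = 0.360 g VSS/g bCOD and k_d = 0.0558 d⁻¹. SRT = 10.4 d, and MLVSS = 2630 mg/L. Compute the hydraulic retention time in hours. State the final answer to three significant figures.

τ ≈ 6.01 h

From the SRT design equation V = Y Q (S₀−S) θ_c / [X (1 + k_d θ_c)] = 0.360 × 25600 × (286 − 8.16) × 10.4 / [2630 × (1 + 0.0558 × 10.4)] = 2.66×10^7 / 4156 = 6407 m³.
Hydraulic retention time τ = V/Q = 6407 / 25600 = 0.2503 d = 6.007 h.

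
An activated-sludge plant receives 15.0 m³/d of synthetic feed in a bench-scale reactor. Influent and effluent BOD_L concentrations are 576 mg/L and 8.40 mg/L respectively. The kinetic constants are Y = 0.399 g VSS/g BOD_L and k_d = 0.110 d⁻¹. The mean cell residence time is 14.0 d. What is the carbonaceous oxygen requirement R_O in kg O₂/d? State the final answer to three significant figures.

Correct the yield for decay: Y_obs = Y/(1 + k_d θ_c) = 0.399 / (1 + 0.110 × 14.0) = 0.399 / 2.540 = 0.1571.
Mass of BOD_L removed per day: Q(S₀ − S) = 15.0 × 567.6 g/m³ = 8.514 kg/d.
Biomass synthesised: P_X = Y_obs × 8.514 = 1.337 kg VSS/d.
R_O = Q·ΔS − 1.42 P_X = 8.514 − 1.899 = 6.615 kg O₂/d.

R_O ≈ 6.61 kg O₂/d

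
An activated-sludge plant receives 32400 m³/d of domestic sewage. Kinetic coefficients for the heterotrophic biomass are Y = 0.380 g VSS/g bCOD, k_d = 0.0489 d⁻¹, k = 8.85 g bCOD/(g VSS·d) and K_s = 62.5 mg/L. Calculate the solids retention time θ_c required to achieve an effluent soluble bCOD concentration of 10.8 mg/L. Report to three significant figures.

At the target effluent, Y k S/(K_s+S) = 0.380×8.85×10.8/73.30 = 0.4955 d⁻¹.
θ_c = 1/(μ − k_d) = 1/(0.4955 − 0.0489) = 1/0.4466 = 2.239 d.

θ_c ≈ 2.24 d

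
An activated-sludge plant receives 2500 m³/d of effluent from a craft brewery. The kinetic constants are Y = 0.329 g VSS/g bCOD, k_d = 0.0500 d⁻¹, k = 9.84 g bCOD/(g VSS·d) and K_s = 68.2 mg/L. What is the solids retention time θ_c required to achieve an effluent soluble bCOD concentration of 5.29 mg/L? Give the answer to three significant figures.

θ_c ≈ 5.46 d

Specific growth rate at S = 5.29 mg/L: μ = YkS/(K_s+S) = 0.329·9.84·5.29/(68.2+5.29) = 0.2330 d⁻¹.
θ_c = 1/(μ − k_d) = 1/(0.2330 − 0.0500) = 1/0.1830 = 5.463 d.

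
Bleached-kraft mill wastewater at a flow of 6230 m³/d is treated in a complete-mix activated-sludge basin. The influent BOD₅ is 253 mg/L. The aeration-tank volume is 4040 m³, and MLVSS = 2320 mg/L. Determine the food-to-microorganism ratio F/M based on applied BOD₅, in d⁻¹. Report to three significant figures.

F/M = Q·S₀ / (V·X) = 6230 × 253 / (4040 × 2320) = 0.1682 g BOD₅·(g VSS·d)⁻¹.

F/M ≈ 0.168 d⁻¹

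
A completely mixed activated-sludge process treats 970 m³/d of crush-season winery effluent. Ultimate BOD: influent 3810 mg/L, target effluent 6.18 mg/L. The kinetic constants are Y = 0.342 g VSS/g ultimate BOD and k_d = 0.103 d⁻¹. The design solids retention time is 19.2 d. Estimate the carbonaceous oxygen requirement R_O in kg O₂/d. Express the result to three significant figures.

Y_obs = Y / (1 + k_d θ_c) = 0.342 / (1 + 0.103 × 19.2) = 0.342 / 2.978 = 0.1149.
Substrate removed = Q·(S₀ − S) = 970 m³/d × (3810 − 6.18) g/m³ = 3.69×10^6 g/d = 3690 kg/d.
P_X = Y_obs·Q·(S₀ − S) = 0.1149 × 3690 = 423.8 kg VSS/d.
R_O = Q·(S₀ − S) − 1.42·P_X = 3690 − 1.42 × 423.8 = 3088 kg O₂/d.

R_O ≈ 3090 kg O₂/d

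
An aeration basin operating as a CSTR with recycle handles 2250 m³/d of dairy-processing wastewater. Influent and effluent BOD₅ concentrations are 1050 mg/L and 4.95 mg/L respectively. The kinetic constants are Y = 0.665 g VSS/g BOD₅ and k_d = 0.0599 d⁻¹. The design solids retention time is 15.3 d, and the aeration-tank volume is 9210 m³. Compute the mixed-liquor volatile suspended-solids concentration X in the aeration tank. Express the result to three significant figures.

X ≈ 1360 mg/L

X = Y·Q·ΔS·θ_c / [V·(1 + k_d θ_c)] = 0.665 × 2250 × (1050 − 4.95) × 15.3 / [9210 × (1 + 0.0599 × 15.3)] = 1355 mg/L.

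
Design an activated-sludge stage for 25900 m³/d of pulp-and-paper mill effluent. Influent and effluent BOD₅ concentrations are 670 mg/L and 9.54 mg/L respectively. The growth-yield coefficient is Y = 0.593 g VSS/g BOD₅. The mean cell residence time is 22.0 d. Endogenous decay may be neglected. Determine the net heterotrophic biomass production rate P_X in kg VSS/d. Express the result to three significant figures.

P_X ≈ 10100 kg VSS/d

No decay correction is needed, so Y_obs = Y = 0.593.
Mass of BOD₅ removed per day: Q(S₀ − S) = 25900 × 660.5 g/m³ = 17106 kg/d.
Biomass produced: P_X = Y_obs·Q·ΔS = 0.5930 × 17106 ≈ 10144 kg VSS/d.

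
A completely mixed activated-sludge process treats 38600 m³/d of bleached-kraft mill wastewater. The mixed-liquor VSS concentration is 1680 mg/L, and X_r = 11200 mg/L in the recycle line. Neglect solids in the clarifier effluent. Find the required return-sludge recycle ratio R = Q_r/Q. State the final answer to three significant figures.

Mass balance around the secondary clarifier (neglecting effluent solids): R = X / (X_r − X) = 1680 / (11200 − 1680) = 0.1765.

R ≈ 0.176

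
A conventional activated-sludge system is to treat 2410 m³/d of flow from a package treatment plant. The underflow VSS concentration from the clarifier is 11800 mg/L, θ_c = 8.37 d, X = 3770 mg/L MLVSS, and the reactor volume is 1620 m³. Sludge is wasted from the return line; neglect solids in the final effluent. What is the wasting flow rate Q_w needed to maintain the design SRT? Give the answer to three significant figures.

θ_c = V·X/(Q_w·X_r) when wasting from the recycle, so Q_w = V·X/(θ_c·X_r) = 1620 × 3770 / (8.37 × 11800) = 61.84 m³/d.

Q_w ≈ 61.8 m³/d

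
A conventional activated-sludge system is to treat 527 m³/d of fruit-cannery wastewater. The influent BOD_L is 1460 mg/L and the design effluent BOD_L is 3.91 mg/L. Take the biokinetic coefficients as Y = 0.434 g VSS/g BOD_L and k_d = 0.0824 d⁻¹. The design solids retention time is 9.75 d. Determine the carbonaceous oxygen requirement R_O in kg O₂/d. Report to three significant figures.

Correct the yield for decay: Y_obs = Y/(1 + k_d θ_c) = 0.434 / (1 + 0.0824 × 9.75) = 0.434 / 1.803 = 0.2407.
ΔS = 1460 − 3.91 = 1456 mg/L, so the substrate removal rate is 527 × 1456/1000 = 767.4 kg BOD_L/d.
P_X = Y_obs·Q·(S₀ − S) = 0.2407 × 767.4 = 184.7 kg VSS/d.
R_O = Q·ΔS − 1.42 P_X = 767.4 − 262.2 = 505.1 kg O₂/d.

R_O ≈ 505 kg O₂/d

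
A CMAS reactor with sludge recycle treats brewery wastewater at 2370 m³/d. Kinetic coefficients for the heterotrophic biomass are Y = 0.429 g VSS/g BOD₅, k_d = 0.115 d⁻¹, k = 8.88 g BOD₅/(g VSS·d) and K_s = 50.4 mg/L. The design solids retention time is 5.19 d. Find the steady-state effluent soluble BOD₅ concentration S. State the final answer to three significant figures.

S ≈ 4.43 mg/L

Effluent substrate depends only on kinetics and SRT: S = K_s(1 + k_d θ_c) / [θ_c(Yk − k_d) − 1] = 50.4 × (1 + 0.115 × 5.19) / [5.19 × (0.429 × 8.88 − 0.115) − 1] = 80.48 / 18.17 = 4.428 mg/L.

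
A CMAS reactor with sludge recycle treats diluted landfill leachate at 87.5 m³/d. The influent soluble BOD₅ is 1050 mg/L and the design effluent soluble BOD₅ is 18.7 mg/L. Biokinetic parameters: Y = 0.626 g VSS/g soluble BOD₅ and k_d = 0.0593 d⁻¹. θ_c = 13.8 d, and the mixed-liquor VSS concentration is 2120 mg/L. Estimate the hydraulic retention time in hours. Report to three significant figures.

τ ≈ 55.5 h

From the SRT design equation V = Y Q (S₀−S) θ_c / [X (1 + k_d θ_c)] = 0.626 × 87.5 × (1050 − 18.7) × 13.8 / [2120 × (1 + 0.0593 × 13.8)] = 7.8×10^5 / 3855 = 202.2 m³.
τ = V/Q = 202.2/87.5 = 2.311 d, or 55.47 h.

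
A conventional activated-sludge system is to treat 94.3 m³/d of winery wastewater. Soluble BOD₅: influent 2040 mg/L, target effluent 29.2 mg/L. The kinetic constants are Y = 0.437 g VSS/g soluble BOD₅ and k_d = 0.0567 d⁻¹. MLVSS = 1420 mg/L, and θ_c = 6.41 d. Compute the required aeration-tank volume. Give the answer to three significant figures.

V ≈ 274 m³

Rearranging the biomass balance for a CMAS with decay, V = Y·Q·ΔS·θ_c / [X·(1+k_d θ_c)] = 0.437 × 94.3 × (2040 − 29.2) × 6.41 / [1420 × (1 + 0.0567 × 6.41)] = 5.31×10^5 / 1936 = 274.3 m³.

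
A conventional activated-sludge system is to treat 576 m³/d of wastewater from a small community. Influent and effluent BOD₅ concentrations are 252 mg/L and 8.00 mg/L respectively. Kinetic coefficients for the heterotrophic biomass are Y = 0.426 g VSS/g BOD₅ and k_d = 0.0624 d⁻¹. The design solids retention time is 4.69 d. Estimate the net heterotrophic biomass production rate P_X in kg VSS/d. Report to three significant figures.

Correct the yield for decay: Y_obs = Y/(1 + k_d θ_c) = 0.426 / (1 + 0.0624 × 4.69) = 0.426 / 1.293 = 0.3296.
Mass of BOD₅ removed per day: Q(S₀ − S) = 576 × 244.0 g/m³ = 140.5 kg/d.
P_X = Y_obs · Q(S₀ − S) = 0.3296 × 140.5 = 46.32 kg VSS/d.

P_X ≈ 46.3 kg VSS/d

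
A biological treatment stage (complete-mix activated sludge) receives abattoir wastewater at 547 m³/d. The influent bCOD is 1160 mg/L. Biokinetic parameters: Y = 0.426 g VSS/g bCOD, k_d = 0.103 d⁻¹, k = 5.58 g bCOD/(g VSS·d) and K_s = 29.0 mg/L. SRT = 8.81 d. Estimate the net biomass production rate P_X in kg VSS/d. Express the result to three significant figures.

Effluent substrate depends only on kinetics and SRT: S = K_s(1 + k_d θ_c) / [θ_c(Yk − k_d) − 1] = 29.0 × (1 + 0.103 × 8.81) / [8.81 × (0.426 × 5.58 − 0.103) − 1] = 55.32 / 19.03 = 2.906 mg/L.
Correct the yield for decay: Y_obs = Y/(1 + k_d θ_c) = 0.426 / (1 + 0.103 × 8.81) = 0.426 / 1.907 = 0.2233.
Mass of bCOD removed per day: Q(S₀ − S) = 547 × 1157 g/m³ = 632.9 kg/d.
Net biomass production P_X = Y_obs × Q·(S₀ − S) = 0.2233 × 632.9 = 141.4 kg VSS/d.

P_X ≈ 141 kg VSS/d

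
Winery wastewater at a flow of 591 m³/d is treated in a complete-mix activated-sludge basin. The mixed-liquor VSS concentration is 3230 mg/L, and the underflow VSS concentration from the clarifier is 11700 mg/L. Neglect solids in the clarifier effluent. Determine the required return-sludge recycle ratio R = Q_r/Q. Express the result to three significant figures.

R ≈ 0.381

R = Q_r/Q = X/(X_r − X) = 3230 / (11700 − 3230) = 0.3813.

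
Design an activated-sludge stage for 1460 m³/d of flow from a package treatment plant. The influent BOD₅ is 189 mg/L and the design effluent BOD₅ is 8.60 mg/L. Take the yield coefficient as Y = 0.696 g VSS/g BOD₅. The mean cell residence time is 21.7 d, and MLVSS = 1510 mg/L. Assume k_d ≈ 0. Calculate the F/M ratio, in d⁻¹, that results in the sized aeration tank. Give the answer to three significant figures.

F/M ≈ 0.0694 d⁻¹

V·X = Y·Q·ΔS·θ_c gives V = 0.696 × 1460 × (189 − 8.60) × 21.7 / 1510 = 2634 m³.
F/M = Q·S₀ / (V·X) = 1460 × 189 / (2634 × 1510) = 0.06937 g BOD₅·(g VSS·d)⁻¹.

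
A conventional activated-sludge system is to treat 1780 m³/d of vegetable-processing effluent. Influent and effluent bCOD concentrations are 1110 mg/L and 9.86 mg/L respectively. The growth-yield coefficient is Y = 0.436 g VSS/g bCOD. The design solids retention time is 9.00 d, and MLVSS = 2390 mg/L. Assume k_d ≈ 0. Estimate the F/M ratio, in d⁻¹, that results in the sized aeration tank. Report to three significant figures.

V·X = Y·Q·ΔS·θ_c gives V = 0.436 × 1780 × (1110 − 9.86) × 9.00 / 2390 = 3215 m³.
F/M = Q·S₀ / (V·X) = 1780 × 1110 / (3215 × 2390) = 0.2571 g bCOD·(g VSS·d)⁻¹.

F/M ≈ 0.257 d⁻¹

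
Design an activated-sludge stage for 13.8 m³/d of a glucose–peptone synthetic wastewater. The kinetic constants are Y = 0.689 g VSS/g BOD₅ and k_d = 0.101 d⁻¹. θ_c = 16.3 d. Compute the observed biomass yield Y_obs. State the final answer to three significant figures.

Y_obs ≈ 0.260 g VSS/g BOD₅

Y_obs = Y / (1 + k_d θ_c) = 0.689 / (1 + 0.101 × 16.3) = 0.689 / 2.646 = 0.2604.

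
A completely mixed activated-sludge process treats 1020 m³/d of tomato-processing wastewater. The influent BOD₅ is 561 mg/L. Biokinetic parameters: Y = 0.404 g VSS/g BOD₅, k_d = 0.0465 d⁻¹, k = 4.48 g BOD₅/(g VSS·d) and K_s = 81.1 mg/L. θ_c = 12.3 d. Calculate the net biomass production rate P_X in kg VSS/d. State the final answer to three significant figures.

For a completely mixed reactor with recycle the Lawrence–McCarty relation gives S = K_s·(1 + k_d·θ_c) / [θ_c·(Y·k − k_d) − 1] = 81.1 × (1 + 0.0465 × 12.3) / [12.3 × (0.404 × 4.48 − 0.0465) − 1] = 127.5 / 20.69 = 6.162 mg/L.
Correct the yield for decay: Y_obs = Y/(1 + k_d θ_c) = 0.404 / (1 + 0.0465 × 12.3) = 0.404 / 1.572 = 0.2570.
Mass of BOD₅ removed per day: Q(S₀ − S) = 1020 × 554.8 g/m³ = 565.9 kg/d.
Biomass produced: P_X = Y_obs·Q·ΔS = 0.2570 × 565.9 ≈ 145.4 kg VSS/d.

P_X ≈ 145 kg VSS/d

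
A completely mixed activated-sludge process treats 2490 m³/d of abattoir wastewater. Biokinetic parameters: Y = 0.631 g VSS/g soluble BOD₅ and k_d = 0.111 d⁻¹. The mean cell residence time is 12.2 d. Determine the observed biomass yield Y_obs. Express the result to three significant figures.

Y_obs ≈ 0.268 g VSS/g soluble BOD₅

The observed yield is Y_obs = Y/(1 + k_d·θ_c) = 0.631 / (1 + 0.111 × 12.2) = 0.631 / 2.354 = 0.2680 g VSS per g soluble BOD₅ removed.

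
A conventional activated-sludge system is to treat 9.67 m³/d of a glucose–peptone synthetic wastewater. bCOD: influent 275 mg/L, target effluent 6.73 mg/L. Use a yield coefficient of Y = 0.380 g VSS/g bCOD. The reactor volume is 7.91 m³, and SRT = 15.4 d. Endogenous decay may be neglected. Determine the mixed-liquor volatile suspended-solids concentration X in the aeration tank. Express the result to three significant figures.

X ≈ 1920 mg/L

From V·X = Y·Q·(S₀ − S)·θ_c (decay neglected): X = 0.380 × 9.67 × (275 − 6.73) × 15.4 / 7.91 = 1919 mg/L.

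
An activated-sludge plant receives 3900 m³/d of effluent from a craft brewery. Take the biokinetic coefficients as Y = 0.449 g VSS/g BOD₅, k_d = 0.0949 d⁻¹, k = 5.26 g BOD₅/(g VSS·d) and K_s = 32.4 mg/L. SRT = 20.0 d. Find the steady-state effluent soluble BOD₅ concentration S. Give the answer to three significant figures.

For a completely mixed reactor with recycle the Lawrence–McCarty relation gives S = K_s·(1 + k_d·θ_c) / [θ_c·(Y·k − k_d) − 1] = 32.4 × (1 + 0.0949 × 20.0) / [20.0 × (0.449 × 5.26 − 0.0949) − 1] = 93.90 / 44.34 = 2.118 mg/L.

S ≈ 2.12 mg/L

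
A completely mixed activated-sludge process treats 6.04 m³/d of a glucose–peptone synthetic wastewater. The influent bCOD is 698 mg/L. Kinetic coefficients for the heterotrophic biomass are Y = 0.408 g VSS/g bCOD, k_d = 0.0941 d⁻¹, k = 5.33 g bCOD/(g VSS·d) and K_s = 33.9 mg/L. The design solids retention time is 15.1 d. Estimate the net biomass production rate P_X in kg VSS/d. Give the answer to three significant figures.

Effluent substrate depends only on kinetics and SRT: S = K_s(1 + k_d θ_c) / [θ_c(Yk − k_d) − 1] = 33.9 × (1 + 0.0941 × 15.1) / [15.1 × (0.408 × 5.33 − 0.0941) − 1] = 82.07 / 30.42 = 2.698 mg/L.
Correct the yield for decay: Y_obs = Y/(1 + k_d θ_c) = 0.408 / (1 + 0.0941 × 15.1) = 0.408 / 2.421 = 0.1685.
ΔS = 698 − 2.70 = 695.3 mg/L, so the substrate removal rate is 6.04 × 695.3/1000 = 4.200 kg bCOD/d.
So the net sludge growth is P_X = 0.1685 × 4.200 = 0.7078 kg VSS/d.

P_X ≈ 0.708 kg VSS/d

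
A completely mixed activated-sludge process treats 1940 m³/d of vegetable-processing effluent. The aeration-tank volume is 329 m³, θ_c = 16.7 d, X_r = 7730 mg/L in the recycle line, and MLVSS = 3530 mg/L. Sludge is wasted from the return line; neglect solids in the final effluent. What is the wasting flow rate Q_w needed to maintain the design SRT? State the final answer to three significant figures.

θ_c = V·X/(Q_w·X_r) when wasting from the recycle, so Q_w = V·X/(θ_c·X_r) = 329.0 × 3530 / (16.7 × 7730) = 8.997 m³/d.

Q_w ≈ 9.00 m³/d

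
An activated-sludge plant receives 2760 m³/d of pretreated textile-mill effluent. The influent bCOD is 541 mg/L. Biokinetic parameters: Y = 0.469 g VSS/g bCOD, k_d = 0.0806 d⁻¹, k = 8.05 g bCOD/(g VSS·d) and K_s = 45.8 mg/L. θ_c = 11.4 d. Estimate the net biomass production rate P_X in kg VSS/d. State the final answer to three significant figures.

P_X ≈ 364 kg VSS/d

For a completely mixed reactor with recycle the Lawrence–McCarty relation gives S = K_s·(1 + k_d·θ_c) / [θ_c·(Y·k − k_d) − 1] = 45.8 × (1 + 0.0806 × 11.4) / [11.4 × (0.469 × 8.05 − 0.0806) − 1] = 87.88 / 41.12 = 2.137 mg/L.
The observed yield is Y_obs = Y/(1 + k_d·θ_c) = 0.469 / (1 + 0.0806 × 11.4) = 0.469 / 1.919 = 0.2444 g VSS per g bCOD removed.
Substrate removed = Q·(S₀ − S) = 2760 m³/d × (541 − 2.14) g/m³ = 1.49×10^6 g/d = 1487 kg/d.
Net biomass production P_X = Y_obs × Q·(S₀ − S) = 0.2444 × 1487 = 363.5 kg VSS/d.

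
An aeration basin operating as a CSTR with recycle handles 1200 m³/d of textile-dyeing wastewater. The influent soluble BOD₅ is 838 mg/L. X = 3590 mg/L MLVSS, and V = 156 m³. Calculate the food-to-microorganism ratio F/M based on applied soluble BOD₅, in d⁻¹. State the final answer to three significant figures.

Food-to-microorganism ratio F/M = Q S₀ / (V X) = 1200 × 838 / (156.0 × 3590) = 1.796 d⁻¹.

F/M ≈ 1.80 d⁻¹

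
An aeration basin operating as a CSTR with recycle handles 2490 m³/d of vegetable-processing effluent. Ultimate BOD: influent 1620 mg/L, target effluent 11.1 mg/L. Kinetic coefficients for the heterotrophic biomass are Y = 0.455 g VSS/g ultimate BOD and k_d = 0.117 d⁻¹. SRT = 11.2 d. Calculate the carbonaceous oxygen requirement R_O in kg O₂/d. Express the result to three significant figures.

R_O ≈ 2890 kg O₂/d

Y_obs = Y / (1 + k_d θ_c) = 0.455 / (1 + 0.117 × 11.2) = 0.455 / 2.310 = 0.1969.
Substrate removed = Q·(S₀ − S) = 2490 m³/d × (1620 − 11.1) g/m³ = 4.01×10^6 g/d = 4006 kg/d.
Net sludge production P_X = 0.1969 × 4006 = 789.0 kg VSS/d.
R_O = Q·(S₀ − S) − 1.42·P_X = 4006 − 1.42 × 789.0 = 2886 kg O₂/d.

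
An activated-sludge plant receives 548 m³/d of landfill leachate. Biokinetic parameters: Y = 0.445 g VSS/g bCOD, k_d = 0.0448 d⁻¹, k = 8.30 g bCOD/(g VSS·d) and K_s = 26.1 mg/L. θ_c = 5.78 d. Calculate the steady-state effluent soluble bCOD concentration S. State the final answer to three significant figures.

S ≈ 1.64 mg/L

For a completely mixed reactor with recycle the Lawrence–McCarty relation gives S = K_s·(1 + k_d·θ_c) / [θ_c·(Y·k − k_d) − 1] = 26.1 × (1 + 0.0448 × 5.78) / [5.78 × (0.445 × 8.30 − 0.0448) − 1] = 32.86 / 20.09 = 1.636 mg/L.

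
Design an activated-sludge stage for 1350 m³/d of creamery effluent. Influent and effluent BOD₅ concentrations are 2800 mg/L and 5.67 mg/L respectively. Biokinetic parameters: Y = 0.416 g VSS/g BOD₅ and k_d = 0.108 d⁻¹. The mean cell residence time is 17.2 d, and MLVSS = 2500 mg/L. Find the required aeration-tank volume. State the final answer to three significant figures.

V ≈ 3780 m³

Steady-state biomass mass balance: V·X·(1 + k_d·θ_c) = Y·Q·(S₀ − S)·θ_c, so V = 0.416 × 1350 × (2800 − 5.67) × 17.2 / [2500 × (1 + 0.108 × 17.2)] = 2.7×10^7 / 7144 = 3778 m³.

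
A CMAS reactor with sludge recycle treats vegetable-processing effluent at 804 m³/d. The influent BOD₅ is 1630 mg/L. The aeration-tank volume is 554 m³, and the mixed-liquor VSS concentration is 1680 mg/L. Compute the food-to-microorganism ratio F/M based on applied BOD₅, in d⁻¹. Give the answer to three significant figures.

F/M ≈ 1.41 d⁻¹

Food-to-microorganism ratio F/M = Q S₀ / (V X) = 804 × 1630 / (554.0 × 1680) = 1.408 d⁻¹.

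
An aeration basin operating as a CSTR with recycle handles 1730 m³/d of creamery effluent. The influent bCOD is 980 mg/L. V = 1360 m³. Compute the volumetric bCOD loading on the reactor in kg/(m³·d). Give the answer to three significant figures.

Volumetric loading L_v = Q·S₀ / V = 1730 × 980 g/m³ / 1360 m³ = 1247 g/(m³·d) = 1.247 kg bCOD/(m³·d).

L_v ≈ 1.25 kg bCOD/(m³·d)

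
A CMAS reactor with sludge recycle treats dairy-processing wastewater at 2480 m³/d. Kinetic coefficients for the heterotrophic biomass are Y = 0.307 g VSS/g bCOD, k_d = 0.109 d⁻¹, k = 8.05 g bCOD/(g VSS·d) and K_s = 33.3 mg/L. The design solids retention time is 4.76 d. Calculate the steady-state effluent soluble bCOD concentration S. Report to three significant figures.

For a completely mixed reactor with recycle the Lawrence–McCarty relation gives S = K_s·(1 + k_d·θ_c) / [θ_c·(Y·k − k_d) − 1] = 33.3 × (1 + 0.109 × 4.76) / [4.76 × (0.307 × 8.05 − 0.109) − 1] = 50.58 / 10.24 = 4.937 mg/L.

S ≈ 4.94 mg/L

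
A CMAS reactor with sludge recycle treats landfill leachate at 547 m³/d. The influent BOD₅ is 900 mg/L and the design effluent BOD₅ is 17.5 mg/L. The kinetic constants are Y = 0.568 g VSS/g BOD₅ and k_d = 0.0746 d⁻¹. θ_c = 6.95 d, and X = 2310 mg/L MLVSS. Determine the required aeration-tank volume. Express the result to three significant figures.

Steady-state biomass mass balance: V·X·(1 + k_d·θ_c) = Y·Q·(S₀ − S)·θ_c, so V = 0.568 × 547 × (900 − 17.5) × 6.95 / [2310 × (1 + 0.0746 × 6.95)] = 1.91×10^6 / 3508 = 543.3 m³.

V ≈ 543 m³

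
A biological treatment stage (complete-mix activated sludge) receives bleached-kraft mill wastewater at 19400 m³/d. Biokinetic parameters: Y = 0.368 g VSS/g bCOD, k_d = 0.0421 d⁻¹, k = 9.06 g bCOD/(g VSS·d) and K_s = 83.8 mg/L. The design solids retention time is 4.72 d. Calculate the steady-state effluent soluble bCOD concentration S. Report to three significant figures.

S ≈ 6.91 mg/L

From the Monod/SRT balance for a CMAS, S = K_s·(1+k_d θ_c)/[θ_c·(Y k − k_d) − 1] = 83.8 × (1 + 0.0421 × 4.72) / [4.72 × (0.368 × 9.06 − 0.0421) − 1] = 100.5 / 14.54 = 6.910 mg/L.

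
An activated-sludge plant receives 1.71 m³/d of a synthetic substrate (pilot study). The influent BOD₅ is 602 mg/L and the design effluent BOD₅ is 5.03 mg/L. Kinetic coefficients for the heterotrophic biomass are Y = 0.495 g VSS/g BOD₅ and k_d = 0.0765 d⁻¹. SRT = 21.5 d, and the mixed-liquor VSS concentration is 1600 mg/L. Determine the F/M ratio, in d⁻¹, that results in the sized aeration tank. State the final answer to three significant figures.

Steady-state biomass mass balance: V·X·(1 + k_d·θ_c) = Y·Q·(S₀ − S)·θ_c, so V = 0.495 × 1.71 × (602 − 5.03) × 21.5 / [1600 × (1 + 0.0765 × 21.5)] = 1.09×10^4 / 4232 = 2.567 m³.
Food-to-microorganism ratio F/M = Q S₀ / (V X) = 1.71 × 602 / (2.567 × 1600) = 0.2506 d⁻¹.

F/M ≈ 0.251 d⁻¹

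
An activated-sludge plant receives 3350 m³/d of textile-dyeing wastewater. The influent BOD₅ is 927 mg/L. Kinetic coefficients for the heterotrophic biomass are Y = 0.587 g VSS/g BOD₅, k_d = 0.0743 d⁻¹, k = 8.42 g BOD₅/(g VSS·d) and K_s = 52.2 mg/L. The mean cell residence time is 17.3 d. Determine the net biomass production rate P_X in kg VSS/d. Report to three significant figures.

For a completely mixed reactor with recycle the Lawrence–McCarty relation gives S = K_s·(1 + k_d·θ_c) / [θ_c·(Y·k − k_d) − 1] = 52.2 × (1 + 0.0743 × 17.3) / [17.3 × (0.587 × 8.42 − 0.0743) − 1] = 119.3 / 83.22 = 1.434 mg/L.
Observed yield with endogenous decay: Y_obs = Y / (1 + k_d·θ_c) = 0.587 / (1 + 0.0743 × 17.3) = 0.587 / 2.285 = 0.2568 g VSS/g BOD₅.
ΔS = 927 − 1.43 = 925.6 mg/L, so the substrate removal rate is 3350 × 925.6/1000 = 3101 kg BOD₅/d.
P_X = Y_obs · Q(S₀ − S) = 0.2568 × 3101 = 796.4 kg VSS/d.

P_X ≈ 796 kg VSS/d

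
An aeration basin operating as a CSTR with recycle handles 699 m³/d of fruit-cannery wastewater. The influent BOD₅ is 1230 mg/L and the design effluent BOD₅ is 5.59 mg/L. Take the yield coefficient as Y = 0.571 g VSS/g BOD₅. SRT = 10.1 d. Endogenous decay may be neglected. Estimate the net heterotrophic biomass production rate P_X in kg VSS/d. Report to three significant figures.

P_X ≈ 489 kg VSS/d

With endogenous decay neglected, the observed yield equals the true yield: Y_obs = Y = 0.571 g VSS/g BOD₅.
Substrate removed = Q·(S₀ − S) = 699 m³/d × (1230 − 5.59) g/m³ = 8.56×10^5 g/d = 855.9 kg/d.
So the net sludge growth is P_X = 0.5710 × 855.9 = 488.7 kg VSS/d.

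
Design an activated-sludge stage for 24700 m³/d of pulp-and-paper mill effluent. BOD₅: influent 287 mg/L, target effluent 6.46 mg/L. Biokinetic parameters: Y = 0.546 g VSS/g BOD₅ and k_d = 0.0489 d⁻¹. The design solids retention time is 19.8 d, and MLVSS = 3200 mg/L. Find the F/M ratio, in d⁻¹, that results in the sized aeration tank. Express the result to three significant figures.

F/M ≈ 0.186 d⁻¹

Steady-state biomass mass balance: V·X·(1 + k_d·θ_c) = Y·Q·(S₀ − S)·θ_c, so V = 0.546 × 24700 × (287 − 6.46) × 19.8 / [3200 × (1 + 0.0489 × 19.8)] = 7.49×10^7 / 6298 = 11894 m³.
F/M = applied load / biomass = Q·S₀/(V·X) = 24700 × 287 / (11894 × 3200) = 0.1863 d⁻¹.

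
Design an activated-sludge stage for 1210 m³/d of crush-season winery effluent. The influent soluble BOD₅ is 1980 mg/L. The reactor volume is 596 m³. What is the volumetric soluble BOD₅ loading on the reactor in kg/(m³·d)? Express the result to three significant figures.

L_v ≈ 4.02 kg soluble BOD₅/(m³·d)

L_v = Q S₀ / V = 1210 × 1980 × 10⁻³ / 596.0 = 4.020 kg/(m³·d).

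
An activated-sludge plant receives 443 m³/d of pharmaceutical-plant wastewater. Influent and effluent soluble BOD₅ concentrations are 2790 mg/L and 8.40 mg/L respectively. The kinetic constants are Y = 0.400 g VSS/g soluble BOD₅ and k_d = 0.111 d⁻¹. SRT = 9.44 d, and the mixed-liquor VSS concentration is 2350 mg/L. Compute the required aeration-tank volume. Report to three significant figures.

V ≈ 967 m³

From the SRT design equation V = Y Q (S₀−S) θ_c / [X (1 + k_d θ_c)] = 0.400 × 443 × (2790 − 8.40) × 9.44 / [2350 × (1 + 0.111 × 9.44)] = 4.65×10^6 / 4812 = 966.9 m³.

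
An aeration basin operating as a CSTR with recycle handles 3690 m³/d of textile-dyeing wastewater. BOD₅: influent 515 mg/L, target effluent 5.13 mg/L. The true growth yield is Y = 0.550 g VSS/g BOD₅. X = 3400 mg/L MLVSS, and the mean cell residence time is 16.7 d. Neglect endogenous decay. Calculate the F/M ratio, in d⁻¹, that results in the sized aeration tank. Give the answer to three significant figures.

With k_d = 0 the design equation reduces to V = Y Q (S₀−S) θ_c / X = 0.550 × 3690 × (515 − 5.13) × 16.7 / 3400 = 5083 m³.
Food-to-microorganism ratio F/M = Q S₀ / (V X) = 3690 × 515 / (5083 × 3400) = 0.1100 d⁻¹.

F/M ≈ 0.110 d⁻¹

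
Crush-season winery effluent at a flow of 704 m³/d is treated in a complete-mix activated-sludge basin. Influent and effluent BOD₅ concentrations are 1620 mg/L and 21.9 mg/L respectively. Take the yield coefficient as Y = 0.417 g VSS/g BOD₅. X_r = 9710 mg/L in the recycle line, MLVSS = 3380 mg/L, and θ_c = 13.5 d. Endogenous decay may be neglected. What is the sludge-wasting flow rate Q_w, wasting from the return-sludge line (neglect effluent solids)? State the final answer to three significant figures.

V·X = Y·Q·ΔS·θ_c gives V = 0.417 × 704 × (1620 − 21.9) × 13.5 / 3380 = 1874 m³.
θ_c = V·X/(Q_w·X_r) when wasting from the recycle, so Q_w = V·X/(θ_c·X_r) = 1874 × 3380 / (13.5 × 9710) = 48.32 m³/d.

Q_w ≈ 48.3 m³/d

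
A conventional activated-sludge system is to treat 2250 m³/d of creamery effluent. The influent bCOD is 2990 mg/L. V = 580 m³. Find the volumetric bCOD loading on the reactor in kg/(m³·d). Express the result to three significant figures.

L_v ≈ 11.6 kg bCOD/(m³·d)

Applied bCOD load per unit volume = Q·S₀/V = (2250 × 2990/1000)/580.0 = 11.60 kg bCOD·m⁻³·d⁻¹.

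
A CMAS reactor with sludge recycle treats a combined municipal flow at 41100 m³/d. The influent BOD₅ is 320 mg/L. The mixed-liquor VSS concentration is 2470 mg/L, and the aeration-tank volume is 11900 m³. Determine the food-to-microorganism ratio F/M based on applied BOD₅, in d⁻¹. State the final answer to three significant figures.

F/M ≈ 0.447 d⁻¹

Food-to-microorganism ratio F/M = Q S₀ / (V X) = 41100 × 320 / (11900 × 2470) = 0.4475 d⁻¹.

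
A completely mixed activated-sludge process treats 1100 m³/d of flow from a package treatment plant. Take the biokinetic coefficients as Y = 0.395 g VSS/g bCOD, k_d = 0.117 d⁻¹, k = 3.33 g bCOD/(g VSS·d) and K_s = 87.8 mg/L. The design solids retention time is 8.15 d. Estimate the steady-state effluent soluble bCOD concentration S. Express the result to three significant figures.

For a completely mixed reactor with recycle the Lawrence–McCarty relation gives S = K_s·(1 + k_d·θ_c) / [θ_c·(Y·k − k_d) − 1] = 87.8 × (1 + 0.117 × 8.15) / [8.15 × (0.395 × 3.33 − 0.117) − 1] = 171.5 / 8.767 = 19.57 mg/L.

S ≈ 19.6 mg/L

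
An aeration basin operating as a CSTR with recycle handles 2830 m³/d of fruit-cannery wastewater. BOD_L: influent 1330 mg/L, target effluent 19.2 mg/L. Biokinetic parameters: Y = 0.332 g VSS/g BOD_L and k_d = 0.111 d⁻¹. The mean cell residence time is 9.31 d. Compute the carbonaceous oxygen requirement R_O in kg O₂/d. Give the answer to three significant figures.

Correct the yield for decay: Y_obs = Y/(1 + k_d θ_c) = 0.332 / (1 + 0.111 × 9.31) = 0.332 / 2.033 = 0.1633.
ΔS = 1330 − 19.2 = 1311 mg/L, so the substrate removal rate is 2830 × 1311/1000 = 3710 kg BOD_L/d.
Net sludge production P_X = 0.1633 × 3710 = 605.7 kg VSS/d.
R_O = Q·ΔS − 1.42 P_X = 3710 − 860.1 = 2850 kg O₂/d.

R_O ≈ 2850 kg O₂/d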